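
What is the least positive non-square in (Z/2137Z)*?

5

(2/2137) = +1, so 2 is a residue.
(3/2137) = +1, so 3 is a residue.
(4/2137) = +1, so 4 is a residue.
(5/2137) = −1, so 5 is the smallest positive non-residue mod 2137.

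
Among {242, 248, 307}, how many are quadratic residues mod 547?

1

(242/547) = -1 → non-residue.
(248/547) = +1 → QR.
(307/547) = -1 → non-residue.
Total quadratic residues among the 3: 1.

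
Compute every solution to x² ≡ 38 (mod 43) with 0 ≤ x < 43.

Since 43 ≡ 3 (mod 4), a square root of 38 is 38^((43+1)/4) = 38^11 mod 43.
Repeated squaring: 38^2≡25, 38^4≡23, 38^8≡13 (mod 43).
38^11 = 38^(8+2+1) ≡ 9 (mod 43).
Check: 9² = 81 ≡ 38 (mod 43). The two roots are 9 and 34.

9, 34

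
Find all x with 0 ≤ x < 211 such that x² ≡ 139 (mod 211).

75, 136

Since 211 ≡ 3 (mod 4), a square root of 139 is 139^((211+1)/4) = 139^53 mod 211.
Repeated squaring: 139^2≡120, 139^4≡52, 139^8≡172, 139^16≡44, 139^32≡37 (mod 211).
139^53 = 139^(32+16+4+1) ≡ 136 (mod 211).
Check: 136² = 18496 ≡ 139 (mod 211). The two roots are 75 and 136.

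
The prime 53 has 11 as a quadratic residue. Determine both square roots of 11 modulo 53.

8, 45

53 ≡ 1 (mod 4), so we find a root by search.
Trying successive values, 8² = 64 ≡ 11 (mod 53). The other root is 53 − 8 = 45.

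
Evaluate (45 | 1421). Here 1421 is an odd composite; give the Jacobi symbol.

1

Reciprocity: 45 ≡ 1 and 1421 ≡ 1 (mod 4), so (45/1421) = +(1421/45).
Reduce top mod 45: now compute (26/45).
Pull out 2: since 45 ≡ 5 (mod 8), (2/45) = -1.
Reciprocity: 13 ≡ 1 and 45 ≡ 1 (mod 4), so (13/45) = +(45/13).
Reduce top mod 13: now compute (6/13).
Pull out 2: since 13 ≡ 5 (mod 8), (2/13) = -1.
Reciprocity: 3 ≡ 3 and 13 ≡ 1 (mod 4), so (3/13) = +(13/3).
Reduce top mod 3: now compute (1/3).
Reached (1/3) = 1. Collecting the sign flips along the way, the symbol is +1.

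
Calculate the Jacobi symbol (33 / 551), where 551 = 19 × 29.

Reciprocity: 33 ≡ 1 and 551 ≡ 3 (mod 4), so (33/551) = +(551/33).
Reduce top mod 33: now compute (23/33).
Reciprocity: 23 ≡ 3 and 33 ≡ 1 (mod 4), so (23/33) = +(33/23).
Reduce top mod 23: now compute (10/23).
Pull out 2: since 23 ≡ 7 (mod 8), (2/23) = +1.
Reciprocity: 5 ≡ 1 and 23 ≡ 3 (mod 4), so (5/23) = +(23/5).
Reduce top mod 5: now compute (3/5).
Reciprocity: 3 ≡ 3 and 5 ≡ 1 (mod 4), so (3/5) = +(5/3).
Reduce top mod 3: now compute (2/3).
Pull out 2: since 3 ≡ 3 (mod 8), (2/3) = -1.
Reached (1/3) = 1. Collecting the sign flips along the way, the symbol is -1.

-1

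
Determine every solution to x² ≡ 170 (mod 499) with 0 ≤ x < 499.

Since 499 ≡ 3 (mod 4), a square root of 170 is 170^((499+1)/4) = 170^125 mod 499.
Repeated squaring: 170^2≡457, 170^4≡267, 170^8≡431, 170^16≡133, 170^32≡224, 170^64≡276 (mod 499).
170^125 = 170^(64+32+16+8+4+1) ≡ 121 (mod 499).
Check: 121² = 14641 ≡ 170 (mod 499). The two roots are 121 and 378.

121, 378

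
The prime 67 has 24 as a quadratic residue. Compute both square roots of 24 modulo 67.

15, 52

Since 67 ≡ 3 (mod 4), a square root of 24 is 24^((67+1)/4) = 24^17 mod 67.
Repeated squaring: 24^2≡40, 24^4≡59, 24^8≡64, 24^16≡9 (mod 67).
24^17 = 24^(16+1) ≡ 15 (mod 67).
Check: 15² = 225 ≡ 24 (mod 67). The two roots are 15 and 52.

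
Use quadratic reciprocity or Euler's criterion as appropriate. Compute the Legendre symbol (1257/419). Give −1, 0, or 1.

First reduce: 1257 ≡ 0 (mod 419).
Top reduces to 0: gcd > 1, so the symbol is 0.

0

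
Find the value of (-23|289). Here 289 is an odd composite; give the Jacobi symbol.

1

First reduce: -23 ≡ 266 (mod 289).
Pull out 2: since 289 ≡ 1 (mod 8), (2/289) = +1.
Reciprocity: 133 ≡ 1 and 289 ≡ 1 (mod 4), so (133/289) = +(289/133).
Reduce top mod 133: now compute (23/133).
Reciprocity: 23 ≡ 3 and 133 ≡ 1 (mod 4), so (23/133) = +(133/23).
Reduce top mod 23: now compute (18/23).
Pull out 2: since 23 ≡ 7 (mod 8), (2/23) = +1.
Reciprocity: 9 ≡ 1 and 23 ≡ 3 (mod 4), so (9/23) = +(23/9).
Reduce top mod 9: now compute (5/9).
Reciprocity: 5 ≡ 1 and 9 ≡ 1 (mod 4), so (5/9) = +(9/5).
Reduce top mod 5: now compute (4/5).
Pull out 2^2: since 5 ≡ 5 (mod 8), (2/5) = -1, so (2/5)^2 = +1.
Reached (1/5) = 1. Collecting the sign flips along the way, the symbol is +1.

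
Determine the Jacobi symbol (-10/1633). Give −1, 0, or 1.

First reduce: -10 ≡ 1623 (mod 1633).
Reciprocity: 1623 ≡ 3 and 1633 ≡ 1 (mod 4), so (1623/1633) = +(1633/1623).
Reduce top mod 1623: now compute (10/1623).
Pull out 2: since 1623 ≡ 7 (mod 8), (2/1623) = +1.
Reciprocity: 5 ≡ 1 and 1623 ≡ 3 (mod 4), so (5/1623) = +(1623/5).
Reduce top mod 5: now compute (3/5).
Reciprocity: 3 ≡ 3 and 5 ≡ 1 (mod 4), so (3/5) = +(5/3).
Reduce top mod 3: now compute (2/3).
Pull out 2: since 3 ≡ 3 (mod 8), (2/3) = -1.
Reached (1/3) = 1. Collecting the sign flips along the way, the symbol is -1.

-1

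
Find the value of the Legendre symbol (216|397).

-1

Euler's criterion: (216/397) ≡ 216^198 (mod 397).
216^2 ≡ 207 (mod 397)
216^4 ≡ 370 (mod 397)
216^8 ≡ 332 (mod 397)
216^16 ≡ 255 (mod 397)
216^32 ≡ 314 (mod 397)
216^64 ≡ 140 (mod 397)
216^128 ≡ 147 (mod 397)
216^198 = 216^(128+64+4+2) ≡ 396 (mod 397).
Result is 396 ≡ −1, so (216/397) = −1.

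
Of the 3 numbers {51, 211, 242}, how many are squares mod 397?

(51/397) = -1 → non-residue.
(211/397) = -1 → non-residue.
(242/397) = -1 → non-residue.
Total quadratic residues among the 3: 0.

0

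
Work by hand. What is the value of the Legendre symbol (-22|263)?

-1

Euler's criterion: (-22/263) ≡ 241^131 (mod 263).
241^2 ≡ 221 (mod 263)
241^4 ≡ 186 (mod 263)
241^8 ≡ 143 (mod 263)
241^16 ≡ 198 (mod 263)
241^32 ≡ 17 (mod 263)
241^64 ≡ 26 (mod 263)
241^128 ≡ 150 (mod 263)
241^131 = 241^(128+2+1) ≡ 262 (mod 263).
Result is 262 ≡ −1, so (-22/263) = −1.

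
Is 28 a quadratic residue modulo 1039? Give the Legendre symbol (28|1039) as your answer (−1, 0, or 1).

Pull out 2^2: since 1039 ≡ 7 (mod 8), (2/1039) = +1, so (2/1039)^2 = +1.
Reciprocity: 7 ≡ 3 and 1039 ≡ 3 (mod 4), so (7/1039) = −(1039/7).
Reduce top mod 7: now compute (3/7).
Reciprocity: 3 ≡ 3 and 7 ≡ 3 (mod 4), so (3/7) = −(7/3).
Reduce top mod 3: now compute (1/3).
Reached (1/3) = 1. Collecting the sign flips along the way, the symbol is +1.

1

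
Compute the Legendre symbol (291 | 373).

Euler's criterion: (291/373) ≡ 291^186 (mod 373).
291^2 ≡ 10 (mod 373)
291^4 ≡ 100 (mod 373)
291^8 ≡ 302 (mod 373)
291^16 ≡ 192 (mod 373)
291^32 ≡ 310 (mod 373)
291^64 ≡ 239 (mod 373)
291^128 ≡ 52 (mod 373)
291^186 = 291^(128+32+16+8+2) ≡ 372 (mod 373).
Result is 372 ≡ −1, so (291/373) = −1.

-1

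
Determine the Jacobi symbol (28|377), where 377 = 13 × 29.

Pull out 2^2: since 377 ≡ 1 (mod 8), (2/377) = +1, so (2/377)^2 = +1.
Reciprocity: 7 ≡ 3 and 377 ≡ 1 (mod 4), so (7/377) = +(377/7).
Reduce top mod 7: now compute (6/7).
Pull out 2: since 7 ≡ 7 (mod 8), (2/7) = +1.
Reciprocity: 3 ≡ 3 and 7 ≡ 3 (mod 4), so (3/7) = −(7/3).
Reduce top mod 3: now compute (1/3).
Reached (1/3) = 1. Collecting the sign flips along the way, the symbol is -1.

-1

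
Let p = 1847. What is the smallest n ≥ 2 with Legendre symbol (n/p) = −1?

5

(2/1847) = +1, so 2 is a residue.
(3/1847) = +1, so 3 is a residue.
(4/1847) = +1, so 4 is a residue.
(5/1847) = −1, so 5 is the smallest positive non-residue mod 1847.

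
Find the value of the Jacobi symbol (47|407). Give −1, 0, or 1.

Reciprocity: 47 ≡ 3 and 407 ≡ 3 (mod 4), so (47/407) = −(407/47).
Reduce top mod 47: now compute (31/47).
Reciprocity: 31 ≡ 3 and 47 ≡ 3 (mod 4), so (31/47) = −(47/31).
Reduce top mod 31: now compute (16/31).
Pull out 2^4: since 31 ≡ 7 (mod 8), (2/31) = +1, so (2/31)^4 = +1.
Reached (1/31) = 1. Collecting the sign flips along the way, the symbol is +1.

1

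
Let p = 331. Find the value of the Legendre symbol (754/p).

First reduce: 754 ≡ 92 (mod 331).
Pull out 2^2: since 331 ≡ 3 (mod 8), (2/331) = -1, so (2/331)^2 = +1.
Reciprocity: 23 ≡ 3 and 331 ≡ 3 (mod 4), so (23/331) = −(331/23).
Reduce top mod 23: now compute (9/23).
Reciprocity: 9 ≡ 1 and 23 ≡ 3 (mod 4), so (9/23) = +(23/9).
Reduce top mod 9: now compute (5/9).
Reciprocity: 5 ≡ 1 and 9 ≡ 1 (mod 4), so (5/9) = +(9/5).
Reduce top mod 5: now compute (4/5).
Pull out 2^2: since 5 ≡ 5 (mod 8), (2/5) = -1, so (2/5)^2 = +1.
Reached (1/5) = 1. Collecting the sign flips along the way, the symbol is -1.

-1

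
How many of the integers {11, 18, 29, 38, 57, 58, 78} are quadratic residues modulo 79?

(11/79) = +1 → QR.
(18/79) = +1 → QR.
(29/79) = -1 → non-residue.
(38/79) = +1 → QR.
(57/79) = -1 → non-residue.
(58/79) = -1 → non-residue.
(78/79) = -1 → non-residue.
Total quadratic residues among the 7: 3.

3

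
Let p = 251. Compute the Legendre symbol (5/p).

Euler's criterion: (5/251) ≡ 5^125 (mod 251).
5^2 ≡ 25 (mod 251)
5^4 ≡ 123 (mod 251)
5^8 ≡ 69 (mod 251)
5^16 ≡ 243 (mod 251)
5^32 ≡ 64 (mod 251)
5^64 ≡ 80 (mod 251)
5^125 = 5^(64+32+16+8+4+1) ≡ 1 (mod 251).
Result is 1, so (5/251) = 1.

1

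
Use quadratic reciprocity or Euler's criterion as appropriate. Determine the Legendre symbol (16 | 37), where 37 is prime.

1

Euler's criterion: (16/37) ≡ 16^18 (mod 37).
16^2 ≡ 34 (mod 37)
16^4 ≡ 9 (mod 37)
16^8 ≡ 7 (mod 37)
16^16 ≡ 12 (mod 37)
16^18 = 16^(16+2) ≡ 1 (mod 37).
Result is 1, so (16/37) = 1.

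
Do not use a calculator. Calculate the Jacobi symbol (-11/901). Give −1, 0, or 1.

First reduce: -11 ≡ 890 (mod 901).
Pull out 2: since 901 ≡ 5 (mod 8), (2/901) = -1.
Reciprocity: 445 ≡ 1 and 901 ≡ 1 (mod 4), so (445/901) = +(901/445).
Reduce top mod 445: now compute (11/445).
Reciprocity: 11 ≡ 3 and 445 ≡ 1 (mod 4), so (11/445) = +(445/11).
Reduce top mod 11: now compute (5/11).
Reciprocity: 5 ≡ 1 and 11 ≡ 3 (mod 4), so (5/11) = +(11/5).
Reduce top mod 5: now compute (1/5).
Reached (1/5) = 1. Collecting the sign flips along the way, the symbol is -1.

-1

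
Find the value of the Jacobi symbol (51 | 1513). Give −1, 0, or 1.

Reciprocity: 51 ≡ 3 and 1513 ≡ 1 (mod 4), so (51/1513) = +(1513/51).
Reduce top mod 51: now compute (34/51).
Pull out 2: since 51 ≡ 3 (mod 8), (2/51) = -1.
Reciprocity: 17 ≡ 1 and 51 ≡ 3 (mod 4), so (17/51) = +(51/17).
Reduce top mod 17: now compute (0/17).
Top reduces to 0: gcd > 1, so the symbol is 0.

0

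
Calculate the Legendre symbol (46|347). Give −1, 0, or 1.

Euler's criterion: (46/347) ≡ 46^173 (mod 347).
46^2 ≡ 34 (mod 347)
46^4 ≡ 115 (mod 347)
46^8 ≡ 39 (mod 347)
46^16 ≡ 133 (mod 347)
46^32 ≡ 339 (mod 347)
46^64 ≡ 64 (mod 347)
46^128 ≡ 279 (mod 347)
46^173 = 46^(128+32+8+4+1) ≡ 1 (mod 347).
Result is 1, so (46/347) = 1.

1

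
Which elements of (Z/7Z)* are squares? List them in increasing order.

1, 2, 4

Square k = 1,…,3 (k and 7−k give the same square):
1²=1, 2²=4, 3²≡2 (mod 7).
So the quadratic residues mod 7 are {1, 2, 4}.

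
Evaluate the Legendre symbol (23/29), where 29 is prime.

Euler's criterion: (23/29) ≡ 23^14 (mod 29).
23^2 ≡ 7 (mod 29)
23^4 ≡ 20 (mod 29)
23^8 ≡ 23 (mod 29)
23^14 = 23^(8+4+2) ≡ 1 (mod 29).
Result is 1, so (23/29) = 1.

1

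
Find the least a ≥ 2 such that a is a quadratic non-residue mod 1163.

(2/1163) = −1, so 2 is the smallest positive non-residue mod 1163.

2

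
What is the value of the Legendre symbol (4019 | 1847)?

First reduce: 4019 ≡ 325 (mod 1847).
Reciprocity: 325 ≡ 1 and 1847 ≡ 3 (mod 4), so (325/1847) = +(1847/325).
Reduce top mod 325: now compute (222/325).
Pull out 2: since 325 ≡ 5 (mod 8), (2/325) = -1.
Reciprocity: 111 ≡ 3 and 325 ≡ 1 (mod 4), so (111/325) = +(325/111).
Reduce top mod 111: now compute (103/111).
Reciprocity: 103 ≡ 3 and 111 ≡ 3 (mod 4), so (103/111) = −(111/103).
Reduce top mod 103: now compute (8/103).
Pull out 2^3: since 103 ≡ 7 (mod 8), (2/103) = +1, so (2/103)^3 = +1.
Reached (1/103) = 1. Collecting the sign flips along the way, the symbol is +1.

1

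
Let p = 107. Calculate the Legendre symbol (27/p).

1

Reciprocity: 27 ≡ 3 and 107 ≡ 3 (mod 4), so (27/107) = −(107/27).
Reduce top mod 27: now compute (26/27).
Pull out 2: since 27 ≡ 3 (mod 8), (2/27) = -1.
Reciprocity: 13 ≡ 1 and 27 ≡ 3 (mod 4), so (13/27) = +(27/13).
Reduce top mod 13: now compute (1/13).
Reached (1/13) = 1. Collecting the sign flips along the way, the symbol is +1.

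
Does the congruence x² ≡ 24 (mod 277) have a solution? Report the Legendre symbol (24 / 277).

-1

Pull out 2^3: since 277 ≡ 5 (mod 8), (2/277) = -1, so (2/277)^3 = -1.
Reciprocity: 3 ≡ 3 and 277 ≡ 1 (mod 4), so (3/277) = +(277/3).
Reduce top mod 3: now compute (1/3).
Reached (1/3) = 1. Collecting the sign flips along the way, the symbol is -1.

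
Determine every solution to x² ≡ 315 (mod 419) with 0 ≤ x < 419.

195, 224

Since 419 ≡ 3 (mod 4), a square root of 315 is 315^((419+1)/4) = 315^105 mod 419.
Repeated squaring: 315^2≡341, 315^4≡218, 315^8≡177, 315^16≡323, 315^32≡417, 315^64≡4 (mod 419).
315^105 = 315^(64+32+8+1) ≡ 195 (mod 419).
Check: 195² = 38025 ≡ 315 (mod 419). The two roots are 195 and 224.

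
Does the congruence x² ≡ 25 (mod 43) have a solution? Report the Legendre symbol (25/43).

1

Euler's criterion: (25/43) ≡ 25^21 (mod 43).
25^2 ≡ 23 (mod 43)
25^4 ≡ 13 (mod 43)
25^8 ≡ 40 (mod 43)
25^16 ≡ 9 (mod 43)
25^21 = 25^(16+4+1) ≡ 1 (mod 43).
Result is 1, so (25/43) = 1.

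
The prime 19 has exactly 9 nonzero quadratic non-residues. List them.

2 3 8 10 12 13 14 15 18

Square k = 1,…,9 (k and 19−k give the same square):
1²=1, 2²=4, 3²=9, 4²=16, 5²≡6, 6²≡17, 7²≡11, 8²≡7, 9²≡5 (mod 19).
The residues are {1, 4, 5, 6, 7, 9, 11, 16, 17}; the non-residues are the remaining 9 nonzero classes.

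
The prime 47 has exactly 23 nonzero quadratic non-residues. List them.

Square k = 1,…,23 (k and 47−k give the same square):
1²=1, 2²=4, 3²=9, 4²=16, 5²=25, 6²=36, 7²≡2, 8²≡17, 9²≡34, 10²≡6, 11²≡27, 12²≡3, 13²≡28, 14²≡8, 15²≡37, 16²≡21, 17²≡7, 18²≡42, 19²≡32, 20²≡24, 21²≡18, 22²≡14, 23²≡12 (mod 47).
The residues are {1, 2, 3, 4, 6, 7, 8, 9, 12, 14, 16, 17, 18, 21, 24, 25, 27, 28, 32, 34, 36, 37, 42}; the non-residues are the remaining 23 nonzero classes.

5, 10, 11, 13, 15, 19, 20, 22, 23, 26, 29, 30, 31, 33, 35, 38, 39, 40, 41, 43, 44, 45, 46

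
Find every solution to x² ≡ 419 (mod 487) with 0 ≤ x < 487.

76, 411

Since 487 ≡ 3 (mod 4), a square root of 419 is 419^((487+1)/4) = 419^122 mod 487.
Repeated squaring: 419^2≡241, 419^4≡128, 419^8≡313, 419^16≡82, 419^32≡393, 419^64≡70 (mod 487).
419^122 = 419^(64+32+16+8+2) ≡ 76 (mod 487).
Check: 76² = 5776 ≡ 419 (mod 487). The two roots are 76 and 411.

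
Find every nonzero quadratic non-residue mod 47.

5 10 11 13 15 19 20 22 23 26 29 30 31 33 35 38 39 40 41 43 44 45 46

Square k = 1,…,23 (k and 47−k give the same square):
1²=1, 2²=4, 3²=9, 4²=16, 5²=25, 6²=36, 7²≡2, 8²≡17, 9²≡34, 10²≡6, 11²≡27, 12²≡3, 13²≡28, 14²≡8, 15²≡37, 16²≡21, 17²≡7, 18²≡42, 19²≡32, 20²≡24, 21²≡18, 22²≡14, 23²≡12 (mod 47).
The residues are {1, 2, 3, 4, 6, 7, 8, 9, 12, 14, 16, 17, 18, 21, 24, 25, 27, 28, 32, 34, 36, 37, 42}; the non-residues are the remaining 23 nonzero classes.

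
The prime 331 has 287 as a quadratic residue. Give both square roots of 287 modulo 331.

Since 331 ≡ 3 (mod 4), a square root of 287 is 287^((331+1)/4) = 287^83 mod 331.
Repeated squaring: 287^2≡281, 287^4≡183, 287^8≡58, 287^16≡54, 287^32≡268, 287^64≡328 (mod 331).
287^83 = 287^(64+16+2+1) ≡ 87 (mod 331).
Check: 87² = 7569 ≡ 287 (mod 331). The two roots are 87 and 244.

87, 244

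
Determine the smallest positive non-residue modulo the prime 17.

(2/17) = +1, so 2 is a residue.
(3/17) = −1, so 3 is the smallest positive non-residue mod 17.

3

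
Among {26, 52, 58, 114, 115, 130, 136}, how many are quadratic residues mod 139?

2

(26/139) = -1 → non-residue.
(52/139) = +1 → QR.
(58/139) = -1 → non-residue.
(114/139) = -1 → non-residue.
(115/139) = -1 → non-residue.
(130/139) = -1 → non-residue.
(136/139) = +1 → QR.
Total quadratic residues among the 7: 2.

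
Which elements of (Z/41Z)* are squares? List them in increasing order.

1, 2, 4, 5, 8, 9, 10, 16, 18, 20, 21, 23, 25, 31, 32, 33, 36, 37, 39, 40

Square k = 1,…,20 (k and 41−k give the same square):
1²=1, 2²=4, 3²=9, 4²=16, 5²=25, 6²=36, 7²≡8, 8²≡23, 9²≡40, 10²≡18, 11²≡39, 12²≡21, 13²≡5, 14²≡32, 15²≡20, 16²≡10, 17²≡2, 18²≡37, 19²≡33, 20²≡31 (mod 41).
So the quadratic residues mod 41 are {1, 2, 4, 5, 8, 9, 10, 16, 18, 20, 21, 23, 25, 31, 32, 33, 36, 37, 39, 40}.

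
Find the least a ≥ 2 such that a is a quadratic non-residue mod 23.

5

(2/23) = +1, so 2 is a residue.
(3/23) = +1, so 3 is a residue.
(4/23) = +1, so 4 is a residue.
(5/23) = −1, so 5 is the smallest positive non-residue mod 23.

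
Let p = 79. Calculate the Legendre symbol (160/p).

1

First reduce: 160 ≡ 2 (mod 79).
Pull out 2: since 79 ≡ 7 (mod 8), (2/79) = +1.
Reached (1/79) = 1. Collecting the sign flips along the way, the symbol is +1.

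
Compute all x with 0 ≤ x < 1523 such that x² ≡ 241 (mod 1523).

Since 1523 ≡ 3 (mod 4), a square root of 241 is 241^((1523+1)/4) = 241^381 mod 1523.
Repeated squaring: 241^2≡207, 241^4≡205, 241^8≡904, 241^16≡888, 241^32≡1153, 241^64≡1353, 241^128≡1486, 241^256≡1369 (mod 1523).
241^381 = 241^(256+64+32+16+8+4+1) ≡ 42 (mod 1523).
Check: 42² = 1764 ≡ 241 (mod 1523). The two roots are 42 and 1481.

42, 1481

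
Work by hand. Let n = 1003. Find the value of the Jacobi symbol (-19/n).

First reduce: -19 ≡ 984 (mod 1003).
Pull out 2^3: since 1003 ≡ 3 (mod 8), (2/1003) = -1, so (2/1003)^3 = -1.
Reciprocity: 123 ≡ 3 and 1003 ≡ 3 (mod 4), so (123/1003) = −(1003/123).
Reduce top mod 123: now compute (19/123).
Reciprocity: 19 ≡ 3 and 123 ≡ 3 (mod 4), so (19/123) = −(123/19).
Reduce top mod 19: now compute (9/19).
Reciprocity: 9 ≡ 1 and 19 ≡ 3 (mod 4), so (9/19) = +(19/9).
Reduce top mod 9: now compute (1/9).
Reached (1/9) = 1. Collecting the sign flips along the way, the symbol is -1.

-1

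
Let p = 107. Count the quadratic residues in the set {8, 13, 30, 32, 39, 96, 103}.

3

(8/107) = -1 → non-residue.
(13/107) = +1 → QR.
(30/107) = +1 → QR.
(32/107) = -1 → non-residue.
(39/107) = +1 → QR.
(96/107) = -1 → non-residue.
(103/107) = -1 → non-residue.
Total quadratic residues among the 7: 3.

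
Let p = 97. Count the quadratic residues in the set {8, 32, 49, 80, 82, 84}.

(8/97) = +1 → QR.
(32/97) = +1 → QR.
(49/97) = +1 → QR.
(80/97) = -1 → non-residue.
(82/97) = -1 → non-residue.
(84/97) = -1 → non-residue.
Total quadratic residues among the 6: 3.

3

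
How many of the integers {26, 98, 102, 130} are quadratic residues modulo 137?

2

(26/137) = -1 → non-residue.
(98/137) = +1 → QR.
(102/137) = -1 → non-residue.
(130/137) = +1 → QR.
Total quadratic residues among the 4: 2.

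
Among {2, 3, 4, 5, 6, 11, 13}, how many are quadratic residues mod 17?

(2/17) = +1 → QR.
(3/17) = -1 → non-residue.
(4/17) = +1 → QR.
(5/17) = -1 → non-residue.
(6/17) = -1 → non-residue.
(11/17) = -1 → non-residue.
(13/17) = +1 → QR.
Total quadratic residues among the 7: 3.

3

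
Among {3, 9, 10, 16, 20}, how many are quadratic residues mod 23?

(3/23) = +1 → QR.
(9/23) = +1 → QR.
(10/23) = -1 → non-residue.
(16/23) = +1 → QR.
(20/23) = -1 → non-residue.
Total quadratic residues among the 5: 3.

3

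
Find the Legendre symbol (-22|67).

Euler's criterion: (-22/67) ≡ 45^33 (mod 67).
45^2 ≡ 15 (mod 67)
45^4 ≡ 24 (mod 67)
45^8 ≡ 40 (mod 67)
45^16 ≡ 59 (mod 67)
45^32 ≡ 64 (mod 67)
45^33 = 45^(32+1) ≡ 66 (mod 67).
Result is 66 ≡ −1, so (-22/67) = −1.

-1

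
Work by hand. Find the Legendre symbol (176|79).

Euler's criterion: (176/79) ≡ 18^39 (mod 79).
18^2 ≡ 8 (mod 79)
18^4 ≡ 64 (mod 79)
18^8 ≡ 67 (mod 79)
18^16 ≡ 65 (mod 79)
18^32 ≡ 38 (mod 79)
18^39 = 18^(32+4+2+1) ≡ 1 (mod 79).
Result is 1, so (176/79) = 1.

1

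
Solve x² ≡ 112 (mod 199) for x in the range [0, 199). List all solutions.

Since 199 ≡ 3 (mod 4), a square root of 112 is 112^((199+1)/4) = 112^50 mod 199.
Repeated squaring: 112^2≡7, 112^4≡49, 112^8≡13, 112^16≡169, 112^32≡104 (mod 199).
112^50 = 112^(32+16+2) ≡ 50 (mod 199).
Check: 50² = 2500 ≡ 112 (mod 199). The two roots are 50 and 149.

50, 149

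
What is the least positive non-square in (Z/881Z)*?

3

(2/881) = +1, so 2 is a residue.
(3/881) = −1, so 3 is the smallest positive non-residue mod 881.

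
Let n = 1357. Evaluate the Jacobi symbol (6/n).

Pull out 2: since 1357 ≡ 5 (mod 8), (2/1357) = -1.
Reciprocity: 3 ≡ 3 and 1357 ≡ 1 (mod 4), so (3/1357) = +(1357/3).
Reduce top mod 3: now compute (1/3).
Reached (1/3) = 1. Collecting the sign flips along the way, the symbol is -1.

-1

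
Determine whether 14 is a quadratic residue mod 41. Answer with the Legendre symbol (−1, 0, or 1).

-1

Pull out 2: since 41 ≡ 1 (mod 8), (2/41) = +1.
Reciprocity: 7 ≡ 3 and 41 ≡ 1 (mod 4), so (7/41) = +(41/7).
Reduce top mod 7: now compute (6/7).
Pull out 2: since 7 ≡ 7 (mod 8), (2/7) = +1.
Reciprocity: 3 ≡ 3 and 7 ≡ 3 (mod 4), so (3/7) = −(7/3).
Reduce top mod 3: now compute (1/3).
Reached (1/3) = 1. Collecting the sign flips along the way, the symbol is -1.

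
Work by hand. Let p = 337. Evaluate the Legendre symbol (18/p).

1

Pull out 2: since 337 ≡ 1 (mod 8), (2/337) = +1.
Reciprocity: 9 ≡ 1 and 337 ≡ 1 (mod 4), so (9/337) = +(337/9).
Reduce top mod 9: now compute (4/9).
Pull out 2^2: since 9 ≡ 1 (mod 8), (2/9) = +1, so (2/9)^2 = +1.
Reached (1/9) = 1. Collecting the sign flips along the way, the symbol is +1.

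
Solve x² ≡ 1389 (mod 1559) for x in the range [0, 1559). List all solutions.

450, 1109

Since 1559 ≡ 3 (mod 4), a square root of 1389 is 1389^((1559+1)/4) = 1389^390 mod 1559.
Repeated squaring: 1389^2≡838, 1389^4≡694, 1389^8≡1464, 1389^16≡1230, 1389^32≡670, 1389^64≡1467, 1389^128≡669, 1389^256≡128 (mod 1559).
1389^390 = 1389^(256+128+4+2) ≡ 450 (mod 1559).
Check: 450² = 202500 ≡ 1389 (mod 1559). The two roots are 450 and 1109.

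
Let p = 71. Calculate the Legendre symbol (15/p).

Euler's criterion: (15/71) ≡ 15^35 (mod 71).
15^2 ≡ 12 (mod 71)
15^4 ≡ 2 (mod 71)
15^8 ≡ 4 (mod 71)
15^16 ≡ 16 (mod 71)
15^32 ≡ 43 (mod 71)
15^35 = 15^(32+2+1) ≡ 1 (mod 71).
Result is 1, so (15/71) = 1.

1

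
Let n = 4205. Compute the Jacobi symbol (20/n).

Pull out 2^2: since 4205 ≡ 5 (mod 8), (2/4205) = -1, so (2/4205)^2 = +1.
Reciprocity: 5 ≡ 1 and 4205 ≡ 1 (mod 4), so (5/4205) = +(4205/5).
Reduce top mod 5: now compute (0/5).
Top reduces to 0: gcd > 1, so the symbol is 0.

0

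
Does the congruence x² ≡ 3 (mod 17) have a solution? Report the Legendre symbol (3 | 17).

-1

Reciprocity: 3 ≡ 3 and 17 ≡ 1 (mod 4), so (3/17) = +(17/3).
Reduce top mod 3: now compute (2/3).
Pull out 2: since 3 ≡ 3 (mod 8), (2/3) = -1.
Reached (1/3) = 1. Collecting the sign flips along the way, the symbol is -1.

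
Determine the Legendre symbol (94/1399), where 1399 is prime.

Pull out 2: since 1399 ≡ 7 (mod 8), (2/1399) = +1.
Reciprocity: 47 ≡ 3 and 1399 ≡ 3 (mod 4), so (47/1399) = −(1399/47).
Reduce top mod 47: now compute (36/47).
Pull out 2^2: since 47 ≡ 7 (mod 8), (2/47) = +1, so (2/47)^2 = +1.
Reciprocity: 9 ≡ 1 and 47 ≡ 3 (mod 4), so (9/47) = +(47/9).
Reduce top mod 9: now compute (2/9).
Pull out 2: since 9 ≡ 1 (mod 8), (2/9) = +1.
Reached (1/9) = 1. Collecting the sign flips along the way, the symbol is -1.

-1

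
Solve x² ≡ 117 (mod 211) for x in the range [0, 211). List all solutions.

31, 180

Since 211 ≡ 3 (mod 4), a square root of 117 is 117^((211+1)/4) = 117^53 mod 211.
Repeated squaring: 117^2≡185, 117^4≡43, 117^8≡161, 117^16≡179, 117^32≡180 (mod 211).
117^53 = 117^(32+16+4+1) ≡ 180 (mod 211).
Check: 180² = 32400 ≡ 117 (mod 211). The two roots are 31 and 180.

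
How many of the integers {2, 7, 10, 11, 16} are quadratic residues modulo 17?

2

(2/17) = +1 → QR.
(7/17) = -1 → non-residue.
(10/17) = -1 → non-residue.
(11/17) = -1 → non-residue.
(16/17) = +1 → QR.
Total quadratic residues among the 5: 2.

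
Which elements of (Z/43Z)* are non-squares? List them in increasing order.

Square k = 1,…,21 (k and 43−k give the same square):
1²=1, 2²=4, 3²=9, 4²=16, 5²=25, 6²=36, 7²≡6, 8²≡21, 9²≡38, 10²≡14, 11²≡35, 12²≡15, 13²≡40, 14²≡24, 15²≡10, 16²≡41, 17²≡31, 18²≡23, 19²≡17, 20²≡13, 21²≡11 (mod 43).
The residues are {1, 4, 6, 9, 10, 11, 13, 14, 15, 16, 17, 21, 23, 24, 25, 31, 35, 36, 38, 40, 41}; the non-residues are the remaining 21 nonzero classes.

2,3,5,7,8,12,18,19,20,22,26,27,28,29,30,32,33,34,37,39,42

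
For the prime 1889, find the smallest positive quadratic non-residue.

(2/1889) = +1, so 2 is a residue.
(3/1889) = −1, so 3 is the smallest positive non-residue mod 1889.

3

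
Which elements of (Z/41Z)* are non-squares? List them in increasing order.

Square k = 1,…,20 (k and 41−k give the same square):
1²=1, 2²=4, 3²=9, 4²=16, 5²=25, 6²=36, 7²≡8, 8²≡23, 9²≡40, 10²≡18, 11²≡39, 12²≡21, 13²≡5, 14²≡32, 15²≡20, 16²≡10, 17²≡2, 18²≡37, 19²≡33, 20²≡31 (mod 41).
The residues are {1, 2, 4, 5, 8, 9, 10, 16, 18, 20, 21, 23, 25, 31, 32, 33, 36, 37, 39, 40}; the non-residues are the remaining 20 nonzero classes.

3 6 7 11 12 13 14 15 17 19 22 24 26 27 28 29 30 34 35 38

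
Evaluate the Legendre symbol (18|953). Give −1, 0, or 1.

1

Pull out 2: since 953 ≡ 1 (mod 8), (2/953) = +1.
Reciprocity: 9 ≡ 1 and 953 ≡ 1 (mod 4), so (9/953) = +(953/9).
Reduce top mod 9: now compute (8/9).
Pull out 2^3: since 9 ≡ 1 (mod 8), (2/9) = +1, so (2/9)^3 = +1.
Reached (1/9) = 1. Collecting the sign flips along the way, the symbol is +1.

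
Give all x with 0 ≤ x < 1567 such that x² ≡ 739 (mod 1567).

Since 1567 ≡ 3 (mod 4), a square root of 739 is 739^((1567+1)/4) = 739^392 mod 1567.
Repeated squaring: 739^2≡805, 739^4≡854, 739^8≡661, 739^16≡1295, 739^32≡335, 739^64≡968, 739^128≡1525, 739^256≡197 (mod 1567).
739^392 = 739^(256+128+8) ≡ 1283 (mod 1567).
Check: 1283² = 1646089 ≡ 739 (mod 1567). The two roots are 284 and 1283.

284, 1283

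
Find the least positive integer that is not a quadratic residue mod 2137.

5

(2/2137) = +1, so 2 is a residue.
(3/2137) = +1, so 3 is a residue.
(4/2137) = +1, so 4 is a residue.
(5/2137) = −1, so 5 is the smallest positive non-residue mod 2137.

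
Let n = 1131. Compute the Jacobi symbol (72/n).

0

Pull out 2^3: since 1131 ≡ 3 (mod 8), (2/1131) = -1, so (2/1131)^3 = -1.
Reciprocity: 9 ≡ 1 and 1131 ≡ 3 (mod 4), so (9/1131) = +(1131/9).
Reduce top mod 9: now compute (6/9).
Pull out 2: since 9 ≡ 1 (mod 8), (2/9) = +1.
Reciprocity: 3 ≡ 3 and 9 ≡ 1 (mod 4), so (3/9) = +(9/3).
Reduce top mod 3: now compute (0/3).
Top reduces to 0: gcd > 1, so the symbol is 0.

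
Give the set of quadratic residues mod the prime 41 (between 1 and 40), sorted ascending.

Square k = 1,…,20 (k and 41−k give the same square):
1²=1, 2²=4, 3²=9, 4²=16, 5²=25, 6²=36, 7²≡8, 8²≡23, 9²≡40, 10²≡18, 11²≡39, 12²≡21, 13²≡5, 14²≡32, 15²≡20, 16²≡10, 17²≡2, 18²≡37, 19²≡33, 20²≡31 (mod 41).
So the quadratic residues mod 41 are {1, 2, 4, 5, 8, 9, 10, 16, 18, 20, 21, 23, 25, 31, 32, 33, 36, 37, 39, 40}.

1,2,4,5,8,9,10,16,18,20,21,23,25,31,32,33,36,37,39,40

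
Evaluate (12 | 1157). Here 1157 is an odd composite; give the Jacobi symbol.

Pull out 2^2: since 1157 ≡ 5 (mod 8), (2/1157) = -1, so (2/1157)^2 = +1.
Reciprocity: 3 ≡ 3 and 1157 ≡ 1 (mod 4), so (3/1157) = +(1157/3).
Reduce top mod 3: now compute (2/3).
Pull out 2: since 3 ≡ 3 (mod 8), (2/3) = -1.
Reached (1/3) = 1. Collecting the sign flips along the way, the symbol is -1.

-1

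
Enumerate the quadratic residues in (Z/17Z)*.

1,2,4,8,9,13,15,16

Square k = 1,…,8 (k and 17−k give the same square):
1²=1, 2²=4, 3²=9, 4²=16, 5²≡8, 6²≡2, 7²≡15, 8²≡13 (mod 17).
So the quadratic residues mod 17 are {1, 2, 4, 8, 9, 13, 15, 16}.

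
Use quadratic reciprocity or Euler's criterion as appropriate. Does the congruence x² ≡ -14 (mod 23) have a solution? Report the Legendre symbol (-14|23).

Euler's criterion: (-14/23) ≡ 9^11 (mod 23).
9^2 ≡ 12 (mod 23)
9^4 ≡ 6 (mod 23)
9^8 ≡ 13 (mod 23)
9^11 = 9^(8+2+1) ≡ 1 (mod 23).
Result is 1, so (-14/23) = 1.

1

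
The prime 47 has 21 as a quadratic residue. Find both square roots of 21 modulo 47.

16, 31

Since 47 ≡ 3 (mod 4), a square root of 21 is 21^((47+1)/4) = 21^12 mod 47.
Repeated squaring: 21^2≡18, 21^4≡42, 21^8≡25 (mod 47).
21^12 = 21^(8+4) ≡ 16 (mod 47).
Check: 16² = 256 ≡ 21 (mod 47). The two roots are 16 and 31.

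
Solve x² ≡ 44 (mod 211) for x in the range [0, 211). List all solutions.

39, 172

Since 211 ≡ 3 (mod 4), a square root of 44 is 44^((211+1)/4) = 44^53 mod 211.
Repeated squaring: 44^2≡37, 44^4≡103, 44^8≡59, 44^16≡105, 44^32≡53 (mod 211).
44^53 = 44^(32+16+4+1) ≡ 172 (mod 211).
Check: 172² = 29584 ≡ 44 (mod 211). The two roots are 39 and 172.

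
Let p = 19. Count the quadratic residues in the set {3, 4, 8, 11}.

2

(3/19) = -1 → non-residue.
(4/19) = +1 → QR.
(8/19) = -1 → non-residue.
(11/19) = +1 → QR.
Total quadratic residues among the 4: 2.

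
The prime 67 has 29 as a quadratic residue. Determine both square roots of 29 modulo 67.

30, 37

Since 67 ≡ 3 (mod 4), a square root of 29 is 29^((67+1)/4) = 29^17 mod 67.
Repeated squaring: 29^2≡37, 29^4≡29, 29^8≡37, 29^16≡29 (mod 67).
29^17 = 29^(16+1) ≡ 37 (mod 67).
Check: 37² = 1369 ≡ 29 (mod 67). The two roots are 30 and 37.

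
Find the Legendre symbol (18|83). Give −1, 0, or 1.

-1

Euler's criterion: (18/83) ≡ 18^41 (mod 83).
18^2 ≡ 75 (mod 83)
18^4 ≡ 64 (mod 83)
18^8 ≡ 29 (mod 83)
18^16 ≡ 11 (mod 83)
18^32 ≡ 38 (mod 83)
18^41 = 18^(32+8+1) ≡ 82 (mod 83).
Result is 82 ≡ −1, so (18/83) = −1.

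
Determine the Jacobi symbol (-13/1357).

First reduce: -13 ≡ 1344 (mod 1357).
Pull out 2^6: since 1357 ≡ 5 (mod 8), (2/1357) = -1, so (2/1357)^6 = +1.
Reciprocity: 21 ≡ 1 and 1357 ≡ 1 (mod 4), so (21/1357) = +(1357/21).
Reduce top mod 21: now compute (13/21).
Reciprocity: 13 ≡ 1 and 21 ≡ 1 (mod 4), so (13/21) = +(21/13).
Reduce top mod 13: now compute (8/13).
Pull out 2^3: since 13 ≡ 5 (mod 8), (2/13) = -1, so (2/13)^3 = -1.
Reached (1/13) = 1. Collecting the sign flips along the way, the symbol is -1.

-1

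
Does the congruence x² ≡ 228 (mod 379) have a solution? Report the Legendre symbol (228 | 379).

-1

Euler's criterion: (228/379) ≡ 228^189 (mod 379).
228^2 ≡ 61 (mod 379)
228^4 ≡ 310 (mod 379)
228^8 ≡ 213 (mod 379)
228^16 ≡ 268 (mod 379)
228^32 ≡ 193 (mod 379)
228^64 ≡ 107 (mod 379)
228^128 ≡ 79 (mod 379)
228^189 = 228^(128+32+16+8+4+1) ≡ 378 (mod 379).
Result is 378 ≡ −1, so (228/379) = −1.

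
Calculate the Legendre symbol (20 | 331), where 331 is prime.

1

Pull out 2^2: since 331 ≡ 3 (mod 8), (2/331) = -1, so (2/331)^2 = +1.
Reciprocity: 5 ≡ 1 and 331 ≡ 3 (mod 4), so (5/331) = +(331/5).
Reduce top mod 5: now compute (1/5).
Reached (1/5) = 1. Collecting the sign flips along the way, the symbol is +1.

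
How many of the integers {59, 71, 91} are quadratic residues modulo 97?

(59/97) = -1 → non-residue.
(71/97) = -1 → non-residue.
(91/97) = +1 → QR.
Total quadratic residues among the 3: 1.

1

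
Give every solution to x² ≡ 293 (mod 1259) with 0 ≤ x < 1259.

73, 1186

Since 1259 ≡ 3 (mod 4), a square root of 293 is 293^((1259+1)/4) = 293^315 mod 1259.
Repeated squaring: 293^2≡237, 293^4≡773, 293^8≡763, 293^16≡511, 293^32≡508, 293^64≡1228, 293^128≡961, 293^256≡674 (mod 1259).
293^315 = 293^(256+32+16+8+2+1) ≡ 73 (mod 1259).
Check: 73² = 5329 ≡ 293 (mod 1259). The two roots are 73 and 1186.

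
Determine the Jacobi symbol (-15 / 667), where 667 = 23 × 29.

First reduce: -15 ≡ 652 (mod 667).
Pull out 2^2: since 667 ≡ 3 (mod 8), (2/667) = -1, so (2/667)^2 = +1.
Reciprocity: 163 ≡ 3 and 667 ≡ 3 (mod 4), so (163/667) = −(667/163).
Reduce top mod 163: now compute (15/163).
Reciprocity: 15 ≡ 3 and 163 ≡ 3 (mod 4), so (15/163) = −(163/15).
Reduce top mod 15: now compute (13/15).
Reciprocity: 13 ≡ 1 and 15 ≡ 3 (mod 4), so (13/15) = +(15/13).
Reduce top mod 13: now compute (2/13).
Pull out 2: since 13 ≡ 5 (mod 8), (2/13) = -1.
Reached (1/13) = 1. Collecting the sign flips along the way, the symbol is -1.

-1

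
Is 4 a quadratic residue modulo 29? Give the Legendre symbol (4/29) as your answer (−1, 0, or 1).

1

Euler's criterion: (4/29) ≡ 4^14 (mod 29).
4^2 ≡ 16 (mod 29)
4^4 ≡ 24 (mod 29)
4^8 ≡ 25 (mod 29)
4^14 = 4^(8+4+2) ≡ 1 (mod 29).
Result is 1, so (4/29) = 1.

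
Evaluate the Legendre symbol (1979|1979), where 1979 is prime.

0

First reduce: 1979 ≡ 0 (mod 1979).
Top reduces to 0: gcd > 1, so the symbol is 0.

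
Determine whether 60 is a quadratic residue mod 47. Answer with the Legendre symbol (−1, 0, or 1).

First reduce: 60 ≡ 13 (mod 47).
Reciprocity: 13 ≡ 1 and 47 ≡ 3 (mod 4), so (13/47) = +(47/13).
Reduce top mod 13: now compute (8/13).
Pull out 2^3: since 13 ≡ 5 (mod 8), (2/13) = -1, so (2/13)^3 = -1.
Reached (1/13) = 1. Collecting the sign flips along the way, the symbol is -1.

-1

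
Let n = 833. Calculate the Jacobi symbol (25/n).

1

Reciprocity: 25 ≡ 1 and 833 ≡ 1 (mod 4), so (25/833) = +(833/25).
Reduce top mod 25: now compute (8/25).
Pull out 2^3: since 25 ≡ 1 (mod 8), (2/25) = +1, so (2/25)^3 = +1.
Reached (1/25) = 1. Collecting the sign flips along the way, the symbol is +1.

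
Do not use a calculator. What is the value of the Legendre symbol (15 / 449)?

-1

Euler's criterion: (15/449) ≡ 15^224 (mod 449).
15^2 ≡ 225 (mod 449)
15^4 ≡ 337 (mod 449)
15^8 ≡ 421 (mod 449)
15^16 ≡ 335 (mod 449)
15^32 ≡ 424 (mod 449)
15^64 ≡ 176 (mod 449)
15^128 ≡ 444 (mod 449)
15^224 = 15^(128+64+32) ≡ 448 (mod 449).
Result is 448 ≡ −1, so (15/449) = −1.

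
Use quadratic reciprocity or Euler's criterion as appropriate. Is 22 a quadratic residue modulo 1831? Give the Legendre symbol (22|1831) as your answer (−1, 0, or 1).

Pull out 2: since 1831 ≡ 7 (mod 8), (2/1831) = +1.
Reciprocity: 11 ≡ 3 and 1831 ≡ 3 (mod 4), so (11/1831) = −(1831/11).
Reduce top mod 11: now compute (5/11).
Reciprocity: 5 ≡ 1 and 11 ≡ 3 (mod 4), so (5/11) = +(11/5).
Reduce top mod 5: now compute (1/5).
Reached (1/5) = 1. Collecting the sign flips along the way, the symbol is -1.

-1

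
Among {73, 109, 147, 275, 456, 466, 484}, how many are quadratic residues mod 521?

4

(73/521) = -1 → non-residue.
(109/521) = -1 → non-residue.
(147/521) = -1 → non-residue.
(275/521) = +1 → QR.
(456/521) = +1 → QR.
(466/521) = +1 → QR.
(484/521) = +1 → QR.
Total quadratic residues among the 7: 4.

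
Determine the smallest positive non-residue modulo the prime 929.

(2/929) = +1, so 2 is a residue.
(3/929) = −1, so 3 is the smallest positive non-residue mod 929.

3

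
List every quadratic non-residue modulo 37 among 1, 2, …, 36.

Square k = 1,…,18 (k and 37−k give the same square):
1²=1, 2²=4, 3²=9, 4²=16, 5²=25, 6²=36, 7²≡12, 8²≡27, 9²≡7, 10²≡26, 11²≡10, 12²≡33, 13²≡21, 14²≡11, 15²≡3, 16²≡34, 17²≡30, 18²≡28 (mod 37).
The residues are {1, 3, 4, 7, 9, 10, 11, 12, 16, 21, 25, 26, 27, 28, 30, 33, 34, 36}; the non-residues are the remaining 18 nonzero classes.

2 5 6 8 13 14 15 17 18 19 20 22 23 24 29 31 32 35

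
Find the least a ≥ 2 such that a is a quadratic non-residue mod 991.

(2/991) = +1, so 2 is a residue.
(3/991) = −1, so 3 is the smallest positive non-residue mod 991.

3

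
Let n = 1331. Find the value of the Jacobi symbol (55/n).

0

Reciprocity: 55 ≡ 3 and 1331 ≡ 3 (mod 4), so (55/1331) = −(1331/55).
Reduce top mod 55: now compute (11/55).
Reciprocity: 11 ≡ 3 and 55 ≡ 3 (mod 4), so (11/55) = −(55/11).
Reduce top mod 11: now compute (0/11).
Top reduces to 0: gcd > 1, so the symbol is 0.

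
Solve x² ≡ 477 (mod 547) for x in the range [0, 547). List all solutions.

32, 515

Since 547 ≡ 3 (mod 4), a square root of 477 is 477^((547+1)/4) = 477^137 mod 547.
Repeated squaring: 477^2≡524, 477^4≡529, 477^8≡324, 477^16≡499, 477^32≡116, 477^64≡328, 477^128≡372 (mod 547).
477^137 = 477^(128+8+1) ≡ 515 (mod 547).
Check: 515² = 265225 ≡ 477 (mod 547). The two roots are 32 and 515.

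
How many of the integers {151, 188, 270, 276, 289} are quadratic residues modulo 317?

(151/317) = -1 → non-residue.
(188/317) = -1 → non-residue.
(270/317) = -1 → non-residue.
(276/317) = -1 → non-residue.
(289/317) = +1 → QR.
Total quadratic residues among the 5: 1.

1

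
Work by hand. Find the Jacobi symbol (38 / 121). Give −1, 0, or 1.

1

Pull out 2: since 121 ≡ 1 (mod 8), (2/121) = +1.
Reciprocity: 19 ≡ 3 and 121 ≡ 1 (mod 4), so (19/121) = +(121/19).
Reduce top mod 19: now compute (7/19).
Reciprocity: 7 ≡ 3 and 19 ≡ 3 (mod 4), so (7/19) = −(19/7).
Reduce top mod 7: now compute (5/7).
Reciprocity: 5 ≡ 1 and 7 ≡ 3 (mod 4), so (5/7) = +(7/5).
Reduce top mod 5: now compute (2/5).
Pull out 2: since 5 ≡ 5 (mod 8), (2/5) = -1.
Reached (1/5) = 1. Collecting the sign flips along the way, the symbol is +1.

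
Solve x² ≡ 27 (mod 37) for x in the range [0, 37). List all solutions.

37 ≡ 1 (mod 4), so we find a root by search.
Trying successive values, 8² = 64 ≡ 27 (mod 37). The other root is 37 − 8 = 29.

8, 29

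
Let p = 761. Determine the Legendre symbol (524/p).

-1

Pull out 2^2: since 761 ≡ 1 (mod 8), (2/761) = +1, so (2/761)^2 = +1.
Reciprocity: 131 ≡ 3 and 761 ≡ 1 (mod 4), so (131/761) = +(761/131).
Reduce top mod 131: now compute (106/131).
Pull out 2: since 131 ≡ 3 (mod 8), (2/131) = -1.
Reciprocity: 53 ≡ 1 and 131 ≡ 3 (mod 4), so (53/131) = +(131/53).
Reduce top mod 53: now compute (25/53).
Reciprocity: 25 ≡ 1 and 53 ≡ 1 (mod 4), so (25/53) = +(53/25).
Reduce top mod 25: now compute (3/25).
Reciprocity: 3 ≡ 3 and 25 ≡ 1 (mod 4), so (3/25) = +(25/3).
Reduce top mod 3: now compute (1/3).
Reached (1/3) = 1. Collecting the sign flips along the way, the symbol is -1.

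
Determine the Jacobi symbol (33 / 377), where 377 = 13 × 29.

-1

Reciprocity: 33 ≡ 1 and 377 ≡ 1 (mod 4), so (33/377) = +(377/33).
Reduce top mod 33: now compute (14/33).
Pull out 2: since 33 ≡ 1 (mod 8), (2/33) = +1.
Reciprocity: 7 ≡ 3 and 33 ≡ 1 (mod 4), so (7/33) = +(33/7).
Reduce top mod 7: now compute (5/7).
Reciprocity: 5 ≡ 1 and 7 ≡ 3 (mod 4), so (5/7) = +(7/5).
Reduce top mod 5: now compute (2/5).
Pull out 2: since 5 ≡ 5 (mod 8), (2/5) = -1.
Reached (1/5) = 1. Collecting the sign flips along the way, the symbol is -1.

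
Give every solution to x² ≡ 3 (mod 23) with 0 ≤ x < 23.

7, 16

Since 23 ≡ 3 (mod 4), a square root of 3 is 3^((23+1)/4) = 3^6 mod 23.
Repeated squaring: 3^2≡9, 3^4≡12 (mod 23).
3^6 = 3^(4+2) ≡ 16 (mod 23).
Check: 16² = 256 ≡ 3 (mod 23). The two roots are 7 and 16.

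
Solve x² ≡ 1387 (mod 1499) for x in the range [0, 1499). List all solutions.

Since 1499 ≡ 3 (mod 4), a square root of 1387 is 1387^((1499+1)/4) = 1387^375 mod 1499.
Repeated squaring: 1387^2≡552, 1387^4≡407, 1387^8≡759, 1387^16≡465, 1387^32≡369, 1387^64≡1251, 1387^128≡45, 1387^256≡526 (mod 1499).
1387^375 = 1387^(256+64+32+16+4+2+1) ≡ 623 (mod 1499).
Check: 623² = 388129 ≡ 1387 (mod 1499). The two roots are 623 and 876.

623, 876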